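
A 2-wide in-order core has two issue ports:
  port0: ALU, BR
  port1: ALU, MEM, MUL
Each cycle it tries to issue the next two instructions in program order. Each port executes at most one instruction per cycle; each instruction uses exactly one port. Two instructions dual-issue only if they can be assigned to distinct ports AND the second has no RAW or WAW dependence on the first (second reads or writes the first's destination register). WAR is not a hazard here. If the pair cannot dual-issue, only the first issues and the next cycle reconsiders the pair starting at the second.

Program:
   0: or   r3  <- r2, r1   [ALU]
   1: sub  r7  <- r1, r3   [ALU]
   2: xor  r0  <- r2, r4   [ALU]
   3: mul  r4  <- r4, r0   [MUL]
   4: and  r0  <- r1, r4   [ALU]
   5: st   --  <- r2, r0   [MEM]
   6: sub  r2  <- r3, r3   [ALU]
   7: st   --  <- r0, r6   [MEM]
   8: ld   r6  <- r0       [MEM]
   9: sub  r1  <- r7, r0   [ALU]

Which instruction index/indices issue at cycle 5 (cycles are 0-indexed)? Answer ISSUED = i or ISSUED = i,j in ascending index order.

ISSUED = 7

0. or @i0  | RAW r3
1. sub+xor @i1&i2  | dual
2. mul @i3  | RAW r4
3. and @i4  | RAW r0
4. st+sub @i5&i6  | dual
5. st @i7  | no-port MEM/MEM
6. ld+sub @i8&i9  | dual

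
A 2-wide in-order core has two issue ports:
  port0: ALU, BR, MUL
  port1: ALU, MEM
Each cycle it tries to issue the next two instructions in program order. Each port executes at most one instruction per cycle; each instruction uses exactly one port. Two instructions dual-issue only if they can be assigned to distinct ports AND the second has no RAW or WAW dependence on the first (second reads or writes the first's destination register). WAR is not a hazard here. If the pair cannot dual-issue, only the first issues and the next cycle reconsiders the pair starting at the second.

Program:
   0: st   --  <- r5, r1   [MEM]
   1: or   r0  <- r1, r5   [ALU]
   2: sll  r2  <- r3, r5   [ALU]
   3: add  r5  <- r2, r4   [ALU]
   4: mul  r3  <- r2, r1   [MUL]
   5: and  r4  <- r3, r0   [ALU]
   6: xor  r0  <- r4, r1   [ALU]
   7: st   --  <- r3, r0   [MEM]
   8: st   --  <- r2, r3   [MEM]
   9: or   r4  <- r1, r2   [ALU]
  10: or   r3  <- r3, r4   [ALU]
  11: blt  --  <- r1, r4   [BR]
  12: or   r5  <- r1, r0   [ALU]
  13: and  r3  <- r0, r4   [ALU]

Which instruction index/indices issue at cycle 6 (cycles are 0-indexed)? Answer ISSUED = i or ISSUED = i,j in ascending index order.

c0: i0,i1 st or  2-wide
c1: i2 sll  RAW r2
c2: i3,i4 add mul  2-wide
c3: i5 and  RAW r4
c4: i6 xor  RAW r0
c5: i7 st  no-port MEM/MEM
c6: i8,i9 st or  2-wide
c7: i10,i11 or blt  2-wide
c8: i12,i13 or and  2-wide

ISSUED = 8,9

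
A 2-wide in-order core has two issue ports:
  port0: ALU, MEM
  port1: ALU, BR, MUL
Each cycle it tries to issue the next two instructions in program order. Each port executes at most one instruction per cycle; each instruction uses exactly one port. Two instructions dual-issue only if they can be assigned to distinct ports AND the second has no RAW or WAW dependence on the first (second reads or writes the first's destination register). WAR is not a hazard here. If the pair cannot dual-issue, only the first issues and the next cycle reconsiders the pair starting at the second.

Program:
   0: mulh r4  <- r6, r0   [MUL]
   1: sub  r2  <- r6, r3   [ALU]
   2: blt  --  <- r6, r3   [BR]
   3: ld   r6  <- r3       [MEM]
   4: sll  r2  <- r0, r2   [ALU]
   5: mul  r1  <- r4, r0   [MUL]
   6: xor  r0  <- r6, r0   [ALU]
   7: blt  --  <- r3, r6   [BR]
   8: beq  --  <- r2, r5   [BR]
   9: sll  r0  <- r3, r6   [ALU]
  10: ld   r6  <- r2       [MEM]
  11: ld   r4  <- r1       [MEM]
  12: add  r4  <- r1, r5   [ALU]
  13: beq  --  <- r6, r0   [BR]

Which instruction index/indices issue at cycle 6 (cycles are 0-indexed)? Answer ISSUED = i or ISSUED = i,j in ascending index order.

c0: i0&i1 mulh.MUL/sub.ALU  dual
c1: i2&i3 blt.BR/ld.MEM  dual
c2: i4&i5 sll.ALU/mul.MUL  dual
c3: i6&i7 xor.ALU/blt.BR  dual
c4: i8&i9 beq.BR/sll.ALU  dual
c5: i10 ld.MEM  no-port MEM/MEM
c6: i11 ld.MEM  WAW r4
c7: i12&i13 add.ALU/beq.BR  dual

ISSUED = 11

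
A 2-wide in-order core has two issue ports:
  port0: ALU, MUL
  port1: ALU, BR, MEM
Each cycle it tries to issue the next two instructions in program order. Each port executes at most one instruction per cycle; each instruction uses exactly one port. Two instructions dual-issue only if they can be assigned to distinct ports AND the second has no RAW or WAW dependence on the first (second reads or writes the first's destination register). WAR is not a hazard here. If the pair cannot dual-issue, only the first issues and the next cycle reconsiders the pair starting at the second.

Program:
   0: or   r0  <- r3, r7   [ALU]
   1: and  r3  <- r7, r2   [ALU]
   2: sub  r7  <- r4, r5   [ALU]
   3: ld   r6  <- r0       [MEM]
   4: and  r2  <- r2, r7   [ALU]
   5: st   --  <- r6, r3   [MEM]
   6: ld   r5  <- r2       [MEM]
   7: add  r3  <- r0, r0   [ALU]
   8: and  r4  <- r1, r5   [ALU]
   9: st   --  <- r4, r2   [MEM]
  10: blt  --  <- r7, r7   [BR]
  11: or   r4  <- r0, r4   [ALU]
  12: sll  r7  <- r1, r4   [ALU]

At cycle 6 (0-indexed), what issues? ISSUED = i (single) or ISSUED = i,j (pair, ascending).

ISSUED = 10,11

  cy0 -> i0,i1 (or.ALU/and.ALU) 2-wide
  cy1 -> i2,i3 (sub.ALU/ld.MEM) 2-wide
  cy2 -> i4,i5 (and.ALU/st.MEM) 2-wide
  cy3 -> i6,i7 (ld.MEM/add.ALU) 2-wide
  cy4 -> i8 (and.ALU) RAW r4
  cy5 -> i9 (st.MEM) no-port MEM/BR
  cy6 -> i10,i11 (blt.BR/or.ALU) 2-wide
  cy7 -> i12 (sll.ALU) tail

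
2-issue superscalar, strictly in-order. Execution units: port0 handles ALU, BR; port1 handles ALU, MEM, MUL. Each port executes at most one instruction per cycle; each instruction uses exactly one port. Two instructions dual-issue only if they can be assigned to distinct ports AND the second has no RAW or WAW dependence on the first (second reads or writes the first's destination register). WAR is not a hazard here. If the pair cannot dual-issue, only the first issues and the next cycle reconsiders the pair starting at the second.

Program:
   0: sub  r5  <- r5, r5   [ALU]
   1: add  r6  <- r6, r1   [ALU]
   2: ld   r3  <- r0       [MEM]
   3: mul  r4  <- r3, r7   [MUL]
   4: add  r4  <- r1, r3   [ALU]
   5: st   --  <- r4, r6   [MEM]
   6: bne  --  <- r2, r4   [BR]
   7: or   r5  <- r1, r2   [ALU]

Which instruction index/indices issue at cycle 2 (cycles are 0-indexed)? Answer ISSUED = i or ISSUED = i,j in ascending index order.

ISSUED = 3

c0: i0&i1 sub;add  dual
c1: i2 ld  no-port MEM/MUL
c2: i3 mul  WAW r4
c3: i4 add  RAW r4
c4: i5&i6 st;bne  dual
c5: i7 or  tail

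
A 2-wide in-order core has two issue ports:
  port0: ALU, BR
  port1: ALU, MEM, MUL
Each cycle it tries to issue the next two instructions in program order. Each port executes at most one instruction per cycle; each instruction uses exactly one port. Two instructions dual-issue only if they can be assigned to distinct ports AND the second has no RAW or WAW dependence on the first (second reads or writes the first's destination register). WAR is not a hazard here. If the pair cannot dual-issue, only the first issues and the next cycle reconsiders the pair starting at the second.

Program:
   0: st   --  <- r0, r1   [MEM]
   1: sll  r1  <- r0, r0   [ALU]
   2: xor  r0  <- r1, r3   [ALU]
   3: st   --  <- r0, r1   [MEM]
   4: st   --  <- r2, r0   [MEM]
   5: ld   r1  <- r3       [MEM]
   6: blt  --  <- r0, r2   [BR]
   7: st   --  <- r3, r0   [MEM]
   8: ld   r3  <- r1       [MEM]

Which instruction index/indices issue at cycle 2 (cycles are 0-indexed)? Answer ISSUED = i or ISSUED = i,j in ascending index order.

[0] i0+i1  st;sll  -- pair
[1] i2  xor  -- RAW r0
[2] i3  st  -- no-port MEM/MEM
[3] i4  st  -- no-port MEM/MEM
[4] i5+i6  ld;blt  -- pair
[5] i7  st  -- no-port MEM/MEM
[6] i8  ld  -- tail

ISSUED = 3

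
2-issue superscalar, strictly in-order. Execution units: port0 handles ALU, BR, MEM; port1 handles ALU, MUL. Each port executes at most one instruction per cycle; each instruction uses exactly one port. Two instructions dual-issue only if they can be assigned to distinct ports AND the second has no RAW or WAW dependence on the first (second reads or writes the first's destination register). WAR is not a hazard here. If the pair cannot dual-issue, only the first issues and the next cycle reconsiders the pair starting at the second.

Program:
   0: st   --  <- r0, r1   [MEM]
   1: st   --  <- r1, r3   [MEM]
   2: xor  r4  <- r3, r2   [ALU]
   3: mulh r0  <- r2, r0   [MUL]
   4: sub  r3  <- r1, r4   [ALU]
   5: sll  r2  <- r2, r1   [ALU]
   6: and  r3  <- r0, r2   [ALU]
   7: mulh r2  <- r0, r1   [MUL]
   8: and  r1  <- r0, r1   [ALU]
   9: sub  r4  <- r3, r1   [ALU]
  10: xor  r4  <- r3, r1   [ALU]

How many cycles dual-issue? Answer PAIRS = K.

t=0 i0:st ; no-port MEM/MEM
t=1 i1+i2:st/xor ; pair
t=2 i3+i4:mulh/sub ; pair
t=3 i5:sll ; RAW r2
t=4 i6+i7:and/mulh ; pair
t=5 i8:and ; RAW r1
t=6 i9:sub ; WAW r4
t=7 i10:xor ; tail

PAIRS = 3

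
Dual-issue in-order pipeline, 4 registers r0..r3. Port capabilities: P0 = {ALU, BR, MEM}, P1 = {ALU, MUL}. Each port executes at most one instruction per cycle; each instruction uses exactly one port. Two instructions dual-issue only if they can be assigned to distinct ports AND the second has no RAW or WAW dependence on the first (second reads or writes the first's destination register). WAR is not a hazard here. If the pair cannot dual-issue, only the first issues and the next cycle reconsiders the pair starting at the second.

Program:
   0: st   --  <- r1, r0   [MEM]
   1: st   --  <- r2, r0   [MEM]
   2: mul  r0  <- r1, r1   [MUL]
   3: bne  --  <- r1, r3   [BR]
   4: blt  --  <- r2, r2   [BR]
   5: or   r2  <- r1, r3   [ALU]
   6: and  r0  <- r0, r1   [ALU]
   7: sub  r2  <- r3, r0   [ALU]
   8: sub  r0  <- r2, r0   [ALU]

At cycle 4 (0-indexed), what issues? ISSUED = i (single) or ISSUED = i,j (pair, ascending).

0. st @i0  | no-port MEM/MEM
1. st mul @i1/i2  | 2-wide
2. bne @i3  | no-port BR/BR
3. blt or @i4/i5  | 2-wide
4. and @i6  | RAW r0
5. sub @i7  | RAW r2
6. sub @i8  | tail

ISSUED = 6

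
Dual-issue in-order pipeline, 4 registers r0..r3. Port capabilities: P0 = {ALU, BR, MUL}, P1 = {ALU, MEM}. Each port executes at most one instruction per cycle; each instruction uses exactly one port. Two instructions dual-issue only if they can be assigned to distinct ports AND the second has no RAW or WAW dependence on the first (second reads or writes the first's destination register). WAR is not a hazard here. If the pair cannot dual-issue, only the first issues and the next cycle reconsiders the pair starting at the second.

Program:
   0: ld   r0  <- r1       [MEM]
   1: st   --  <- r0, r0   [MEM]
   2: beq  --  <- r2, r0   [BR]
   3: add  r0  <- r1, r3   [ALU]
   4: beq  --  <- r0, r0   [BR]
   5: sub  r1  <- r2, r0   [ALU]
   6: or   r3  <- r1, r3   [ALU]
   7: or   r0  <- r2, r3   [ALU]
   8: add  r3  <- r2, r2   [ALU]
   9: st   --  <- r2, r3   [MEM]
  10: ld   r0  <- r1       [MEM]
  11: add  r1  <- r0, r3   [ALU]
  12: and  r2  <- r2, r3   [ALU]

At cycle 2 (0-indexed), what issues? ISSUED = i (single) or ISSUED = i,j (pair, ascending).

ISSUED = 3

t=0 i0:ld.MEM ; no-port MEM/MEM
t=1 i1&i2:st.MEM+beq.BR ; 2-wide
t=2 i3:add.ALU ; RAW r0
t=3 i4&i5:beq.BR+sub.ALU ; 2-wide
t=4 i6:or.ALU ; RAW r3
t=5 i7&i8:or.ALU+add.ALU ; 2-wide
t=6 i9:st.MEM ; no-port MEM/MEM
t=7 i10:ld.MEM ; RAW r0
t=8 i11&i12:add.ALU+and.ALU ; 2-wide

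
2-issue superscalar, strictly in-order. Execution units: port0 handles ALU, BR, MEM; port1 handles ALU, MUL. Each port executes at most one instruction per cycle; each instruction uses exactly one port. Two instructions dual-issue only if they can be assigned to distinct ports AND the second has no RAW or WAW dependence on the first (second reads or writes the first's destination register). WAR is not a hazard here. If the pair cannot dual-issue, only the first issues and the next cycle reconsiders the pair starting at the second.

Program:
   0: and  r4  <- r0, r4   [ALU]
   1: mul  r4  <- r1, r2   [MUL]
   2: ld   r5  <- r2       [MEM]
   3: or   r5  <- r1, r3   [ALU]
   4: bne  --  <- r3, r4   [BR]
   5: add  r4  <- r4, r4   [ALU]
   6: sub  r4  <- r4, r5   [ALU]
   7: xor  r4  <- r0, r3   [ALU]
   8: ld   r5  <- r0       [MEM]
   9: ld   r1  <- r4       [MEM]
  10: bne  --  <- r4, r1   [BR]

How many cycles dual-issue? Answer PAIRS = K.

PAIRS = 3

0. and.ALU @i0  | WAW r4
1. mul.MUL;ld.MEM @i1,i2  | dual
2. or.ALU;bne.BR @i3,i4  | dual
3. add.ALU @i5  | RAW+WAW r4
4. sub.ALU @i6  | WAW r4
5. xor.ALU;ld.MEM @i7,i8  | dual
6. ld.MEM @i9  | no-port MEM/BR
7. bne.BR @i10  | tail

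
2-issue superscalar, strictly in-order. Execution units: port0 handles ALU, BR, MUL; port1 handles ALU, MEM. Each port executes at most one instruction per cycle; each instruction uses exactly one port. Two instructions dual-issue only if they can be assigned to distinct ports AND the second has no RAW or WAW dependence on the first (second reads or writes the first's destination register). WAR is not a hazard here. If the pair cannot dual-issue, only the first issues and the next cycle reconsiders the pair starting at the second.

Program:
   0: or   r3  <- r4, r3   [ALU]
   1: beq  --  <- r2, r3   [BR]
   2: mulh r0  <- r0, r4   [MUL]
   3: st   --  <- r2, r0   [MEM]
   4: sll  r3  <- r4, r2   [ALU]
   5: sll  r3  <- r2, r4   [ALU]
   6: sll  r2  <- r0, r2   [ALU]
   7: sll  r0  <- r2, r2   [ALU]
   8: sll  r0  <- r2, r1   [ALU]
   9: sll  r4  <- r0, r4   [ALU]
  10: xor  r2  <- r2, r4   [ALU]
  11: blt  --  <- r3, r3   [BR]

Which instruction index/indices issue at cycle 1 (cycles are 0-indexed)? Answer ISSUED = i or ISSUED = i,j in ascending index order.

#0 head=0: or.ALU i0 RAW r3
#1 head=1: beq.BR i1 no-port BR/MUL
#2 head=2: mulh.MUL i2 RAW r0
#3 head=3: st.MEM+sll.ALU i3,i4 pair
#4 head=5: sll.ALU+sll.ALU i5,i6 pair
#5 head=7: sll.ALU i7 WAW r0
#6 head=8: sll.ALU i8 RAW r0
#7 head=9: sll.ALU i9 RAW r4
#8 head=10: xor.ALU+blt.BR i10,i11 pair

ISSUED = 1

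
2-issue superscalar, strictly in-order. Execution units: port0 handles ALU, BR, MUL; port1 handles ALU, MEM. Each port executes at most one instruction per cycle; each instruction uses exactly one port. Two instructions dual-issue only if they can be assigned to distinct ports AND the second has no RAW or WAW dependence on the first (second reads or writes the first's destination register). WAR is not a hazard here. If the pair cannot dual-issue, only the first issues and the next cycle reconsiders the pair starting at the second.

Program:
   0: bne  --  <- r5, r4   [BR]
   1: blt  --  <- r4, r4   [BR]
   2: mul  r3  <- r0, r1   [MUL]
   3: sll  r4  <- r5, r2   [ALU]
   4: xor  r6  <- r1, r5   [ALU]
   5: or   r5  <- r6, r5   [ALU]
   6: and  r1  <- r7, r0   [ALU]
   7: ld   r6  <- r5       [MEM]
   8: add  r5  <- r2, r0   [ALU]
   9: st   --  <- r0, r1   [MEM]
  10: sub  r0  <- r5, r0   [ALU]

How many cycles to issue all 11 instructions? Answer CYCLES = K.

0. bne.BR @i0  | no-port BR/BR
1. blt.BR @i1  | no-port BR/MUL
2. mul.MUL sll.ALU @i2/i3  | 2-wide
3. xor.ALU @i4  | RAW r6
4. or.ALU and.ALU @i5/i6  | 2-wide
5. ld.MEM add.ALU @i7/i8  | 2-wide
6. st.MEM sub.ALU @i9/i10  | 2-wide

CYCLES = 7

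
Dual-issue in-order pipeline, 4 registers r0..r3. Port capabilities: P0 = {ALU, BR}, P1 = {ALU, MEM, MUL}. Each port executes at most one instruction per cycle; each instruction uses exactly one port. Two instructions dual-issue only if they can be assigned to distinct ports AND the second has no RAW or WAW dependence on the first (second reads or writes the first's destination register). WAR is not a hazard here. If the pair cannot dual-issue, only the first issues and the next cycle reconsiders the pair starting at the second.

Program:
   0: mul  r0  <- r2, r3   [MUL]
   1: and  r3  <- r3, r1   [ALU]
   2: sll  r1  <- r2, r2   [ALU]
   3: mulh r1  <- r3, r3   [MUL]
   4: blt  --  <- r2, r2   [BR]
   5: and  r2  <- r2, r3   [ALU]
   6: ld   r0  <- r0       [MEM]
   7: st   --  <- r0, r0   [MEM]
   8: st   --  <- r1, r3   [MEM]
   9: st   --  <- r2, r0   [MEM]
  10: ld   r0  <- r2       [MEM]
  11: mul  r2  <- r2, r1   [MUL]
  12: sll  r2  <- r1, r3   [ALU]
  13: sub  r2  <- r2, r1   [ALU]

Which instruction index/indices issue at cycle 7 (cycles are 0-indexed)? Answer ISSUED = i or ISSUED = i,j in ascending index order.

t=0 i0+i1:mul.MUL;and.ALU ; 2-wide
t=1 i2:sll.ALU ; WAW r1
t=2 i3+i4:mulh.MUL;blt.BR ; 2-wide
t=3 i5+i6:and.ALU;ld.MEM ; 2-wide
t=4 i7:st.MEM ; no-port MEM/MEM
t=5 i8:st.MEM ; no-port MEM/MEM
t=6 i9:st.MEM ; no-port MEM/MEM
t=7 i10:ld.MEM ; no-port MEM/MUL
t=8 i11:mul.MUL ; WAW r2
t=9 i12:sll.ALU ; RAW+WAW r2
t=10 i13:sub.ALU ; tail

ISSUED = 10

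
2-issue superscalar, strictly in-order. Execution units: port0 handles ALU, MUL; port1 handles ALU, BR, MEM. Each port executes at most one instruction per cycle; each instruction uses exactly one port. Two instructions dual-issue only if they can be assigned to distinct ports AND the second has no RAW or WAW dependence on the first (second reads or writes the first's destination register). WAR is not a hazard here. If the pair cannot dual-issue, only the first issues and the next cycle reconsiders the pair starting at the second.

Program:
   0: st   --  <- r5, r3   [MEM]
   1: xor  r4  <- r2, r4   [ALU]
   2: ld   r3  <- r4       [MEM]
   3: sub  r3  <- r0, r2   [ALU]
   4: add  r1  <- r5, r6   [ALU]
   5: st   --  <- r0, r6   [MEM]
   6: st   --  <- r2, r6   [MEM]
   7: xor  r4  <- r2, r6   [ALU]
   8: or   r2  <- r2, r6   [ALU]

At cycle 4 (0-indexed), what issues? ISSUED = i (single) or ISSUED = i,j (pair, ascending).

ISSUED = 6,7

[0] i0/i1  st/xor  -- 2-wide
[1] i2  ld  -- WAW r3
[2] i3/i4  sub/add  -- 2-wide
[3] i5  st  -- no-port MEM/MEM
[4] i6/i7  st/xor  -- 2-wide
[5] i8  or  -- tail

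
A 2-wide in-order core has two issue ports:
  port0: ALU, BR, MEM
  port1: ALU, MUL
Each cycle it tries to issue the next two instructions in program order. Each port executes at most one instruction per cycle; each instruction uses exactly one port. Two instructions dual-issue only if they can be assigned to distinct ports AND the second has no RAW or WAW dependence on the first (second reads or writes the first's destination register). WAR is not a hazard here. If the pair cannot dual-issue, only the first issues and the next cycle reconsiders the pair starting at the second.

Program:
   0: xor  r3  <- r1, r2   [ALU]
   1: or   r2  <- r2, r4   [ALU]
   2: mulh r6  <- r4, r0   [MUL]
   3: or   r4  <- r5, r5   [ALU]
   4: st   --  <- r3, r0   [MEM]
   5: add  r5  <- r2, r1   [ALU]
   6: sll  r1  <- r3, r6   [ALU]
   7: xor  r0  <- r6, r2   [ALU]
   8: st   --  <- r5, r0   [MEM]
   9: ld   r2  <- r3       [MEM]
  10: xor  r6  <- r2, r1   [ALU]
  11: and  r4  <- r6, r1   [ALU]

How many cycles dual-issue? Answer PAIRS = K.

PAIRS = 4

[0] i0,i1  xor or  -- pair
[1] i2,i3  mulh or  -- pair
[2] i4,i5  st add  -- pair
[3] i6,i7  sll xor  -- pair
[4] i8  st  -- no-port MEM/MEM
[5] i9  ld  -- RAW r2
[6] i10  xor  -- RAW r6
[7] i11  and  -- tail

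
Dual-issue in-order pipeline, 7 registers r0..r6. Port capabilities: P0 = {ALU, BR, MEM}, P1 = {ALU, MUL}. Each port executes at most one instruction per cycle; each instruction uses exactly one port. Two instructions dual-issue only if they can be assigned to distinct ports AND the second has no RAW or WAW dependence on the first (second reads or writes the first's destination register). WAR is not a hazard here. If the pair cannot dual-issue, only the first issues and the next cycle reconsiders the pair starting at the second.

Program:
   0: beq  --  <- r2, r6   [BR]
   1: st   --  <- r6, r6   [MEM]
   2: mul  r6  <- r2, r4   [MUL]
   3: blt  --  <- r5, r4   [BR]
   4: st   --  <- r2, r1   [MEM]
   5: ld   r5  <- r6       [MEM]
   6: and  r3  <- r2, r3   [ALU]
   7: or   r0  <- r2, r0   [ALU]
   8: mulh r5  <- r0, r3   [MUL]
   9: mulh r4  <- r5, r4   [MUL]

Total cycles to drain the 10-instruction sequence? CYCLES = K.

#0 head=0: beq i0 no-port BR/MEM
#1 head=1: st+mul i1/i2 2-wide
#2 head=3: blt i3 no-port BR/MEM
#3 head=4: st i4 no-port MEM/MEM
#4 head=5: ld+and i5/i6 2-wide
#5 head=7: or i7 RAW r0
#6 head=8: mulh i8 no-port MUL/MUL
#7 head=9: mulh i9 tail

CYCLES = 8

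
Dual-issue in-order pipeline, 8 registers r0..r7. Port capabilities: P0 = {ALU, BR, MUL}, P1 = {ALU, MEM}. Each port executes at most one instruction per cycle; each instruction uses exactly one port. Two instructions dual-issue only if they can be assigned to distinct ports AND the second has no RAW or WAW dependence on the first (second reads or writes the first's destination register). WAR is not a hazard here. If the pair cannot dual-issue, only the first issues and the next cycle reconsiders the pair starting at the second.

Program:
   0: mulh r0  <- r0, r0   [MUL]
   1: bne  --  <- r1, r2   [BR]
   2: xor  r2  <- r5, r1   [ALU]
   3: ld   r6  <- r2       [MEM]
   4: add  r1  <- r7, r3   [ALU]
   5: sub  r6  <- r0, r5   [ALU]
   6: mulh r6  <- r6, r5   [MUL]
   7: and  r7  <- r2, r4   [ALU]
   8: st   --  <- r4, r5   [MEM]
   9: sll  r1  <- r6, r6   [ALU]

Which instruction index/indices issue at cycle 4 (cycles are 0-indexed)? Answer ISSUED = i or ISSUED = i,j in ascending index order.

ISSUED = 6,7

  cy0 -> i0 (mulh) no-port MUL/BR
  cy1 -> i1+i2 (bne/xor) dual
  cy2 -> i3+i4 (ld/add) dual
  cy3 -> i5 (sub) RAW+WAW r6
  cy4 -> i6+i7 (mulh/and) dual
  cy5 -> i8+i9 (st/sll) dual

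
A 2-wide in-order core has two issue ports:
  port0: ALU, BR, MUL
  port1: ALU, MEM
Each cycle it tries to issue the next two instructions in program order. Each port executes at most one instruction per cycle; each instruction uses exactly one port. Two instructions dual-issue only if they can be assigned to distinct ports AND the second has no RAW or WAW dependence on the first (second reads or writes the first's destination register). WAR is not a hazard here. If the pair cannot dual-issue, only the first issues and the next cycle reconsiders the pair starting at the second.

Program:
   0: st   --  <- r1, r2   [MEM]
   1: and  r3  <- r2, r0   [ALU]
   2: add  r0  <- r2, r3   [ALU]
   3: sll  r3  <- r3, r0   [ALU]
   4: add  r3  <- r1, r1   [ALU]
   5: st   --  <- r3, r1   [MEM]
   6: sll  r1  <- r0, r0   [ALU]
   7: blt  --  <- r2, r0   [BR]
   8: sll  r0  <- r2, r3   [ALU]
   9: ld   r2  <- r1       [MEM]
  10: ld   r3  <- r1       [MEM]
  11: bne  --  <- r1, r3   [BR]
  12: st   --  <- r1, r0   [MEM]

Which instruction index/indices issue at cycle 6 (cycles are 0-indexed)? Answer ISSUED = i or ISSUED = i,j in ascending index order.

0. st.MEM;and.ALU @i0+i1  | dual
1. add.ALU @i2  | RAW r0
2. sll.ALU @i3  | WAW r3
3. add.ALU @i4  | RAW r3
4. st.MEM;sll.ALU @i5+i6  | dual
5. blt.BR;sll.ALU @i7+i8  | dual
6. ld.MEM @i9  | no-port MEM/MEM
7. ld.MEM @i10  | RAW r3
8. bne.BR;st.MEM @i11+i12  | dual

ISSUED = 9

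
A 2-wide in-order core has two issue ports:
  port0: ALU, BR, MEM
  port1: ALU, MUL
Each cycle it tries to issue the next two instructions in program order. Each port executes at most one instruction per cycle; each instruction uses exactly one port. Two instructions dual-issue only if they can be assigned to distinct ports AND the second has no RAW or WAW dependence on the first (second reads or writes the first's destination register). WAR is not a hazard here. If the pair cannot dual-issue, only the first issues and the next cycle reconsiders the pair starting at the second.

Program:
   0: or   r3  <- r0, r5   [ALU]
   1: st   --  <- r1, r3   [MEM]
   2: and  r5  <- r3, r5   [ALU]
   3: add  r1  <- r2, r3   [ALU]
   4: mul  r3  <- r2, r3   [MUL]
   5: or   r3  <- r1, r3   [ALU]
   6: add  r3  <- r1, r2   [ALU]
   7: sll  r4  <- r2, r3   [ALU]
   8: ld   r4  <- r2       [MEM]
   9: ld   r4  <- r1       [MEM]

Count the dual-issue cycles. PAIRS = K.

PAIRS = 2

  cy0 -> i0 (or.ALU) RAW r3
  cy1 -> i1,i2 (st.MEM/and.ALU) 2-wide
  cy2 -> i3,i4 (add.ALU/mul.MUL) 2-wide
  cy3 -> i5 (or.ALU) WAW r3
  cy4 -> i6 (add.ALU) RAW r3
  cy5 -> i7 (sll.ALU) WAW r4
  cy6 -> i8 (ld.MEM) no-port MEM/MEM
  cy7 -> i9 (ld.MEM) tail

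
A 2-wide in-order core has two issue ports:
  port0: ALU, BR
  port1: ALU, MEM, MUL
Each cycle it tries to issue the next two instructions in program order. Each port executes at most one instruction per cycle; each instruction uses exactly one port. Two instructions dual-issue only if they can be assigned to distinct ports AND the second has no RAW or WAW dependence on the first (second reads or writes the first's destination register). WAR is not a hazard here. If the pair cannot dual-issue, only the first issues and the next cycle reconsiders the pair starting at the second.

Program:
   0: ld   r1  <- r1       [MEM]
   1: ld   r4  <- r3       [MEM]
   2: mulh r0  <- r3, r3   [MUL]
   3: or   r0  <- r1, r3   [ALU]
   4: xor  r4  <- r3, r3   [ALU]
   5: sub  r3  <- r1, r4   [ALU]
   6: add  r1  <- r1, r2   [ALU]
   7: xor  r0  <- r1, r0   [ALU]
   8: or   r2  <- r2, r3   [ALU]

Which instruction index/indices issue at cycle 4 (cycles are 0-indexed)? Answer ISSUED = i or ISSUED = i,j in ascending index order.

ISSUED = 5,6

#0 head=0: ld.MEM i0 no-port MEM/MEM
#1 head=1: ld.MEM i1 no-port MEM/MUL
#2 head=2: mulh.MUL i2 WAW r0
#3 head=3: or.ALU xor.ALU i3/i4 2-wide
#4 head=5: sub.ALU add.ALU i5/i6 2-wide
#5 head=7: xor.ALU or.ALU i7/i8 2-wide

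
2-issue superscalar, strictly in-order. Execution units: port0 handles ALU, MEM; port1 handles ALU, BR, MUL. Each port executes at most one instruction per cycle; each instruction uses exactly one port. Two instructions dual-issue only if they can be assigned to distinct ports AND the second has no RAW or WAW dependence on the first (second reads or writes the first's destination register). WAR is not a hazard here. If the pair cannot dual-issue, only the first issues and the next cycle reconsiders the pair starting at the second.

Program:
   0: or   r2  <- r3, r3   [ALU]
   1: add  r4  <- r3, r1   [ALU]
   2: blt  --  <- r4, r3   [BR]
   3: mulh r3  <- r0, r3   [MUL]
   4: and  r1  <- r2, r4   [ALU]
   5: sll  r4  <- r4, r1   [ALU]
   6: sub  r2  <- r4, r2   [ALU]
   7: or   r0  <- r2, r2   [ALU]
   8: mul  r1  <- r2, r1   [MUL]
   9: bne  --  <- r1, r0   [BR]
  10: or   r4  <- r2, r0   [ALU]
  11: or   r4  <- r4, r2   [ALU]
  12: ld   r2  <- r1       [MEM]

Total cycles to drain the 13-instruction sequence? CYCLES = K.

CYCLES = 8

c0: i0+i1 or.ALU/add.ALU  2-wide
c1: i2 blt.BR  no-port BR/MUL
c2: i3+i4 mulh.MUL/and.ALU  2-wide
c3: i5 sll.ALU  RAW r4
c4: i6 sub.ALU  RAW r2
c5: i7+i8 or.ALU/mul.MUL  2-wide
c6: i9+i10 bne.BR/or.ALU  2-wide
c7: i11+i12 or.ALU/ld.MEM  2-wide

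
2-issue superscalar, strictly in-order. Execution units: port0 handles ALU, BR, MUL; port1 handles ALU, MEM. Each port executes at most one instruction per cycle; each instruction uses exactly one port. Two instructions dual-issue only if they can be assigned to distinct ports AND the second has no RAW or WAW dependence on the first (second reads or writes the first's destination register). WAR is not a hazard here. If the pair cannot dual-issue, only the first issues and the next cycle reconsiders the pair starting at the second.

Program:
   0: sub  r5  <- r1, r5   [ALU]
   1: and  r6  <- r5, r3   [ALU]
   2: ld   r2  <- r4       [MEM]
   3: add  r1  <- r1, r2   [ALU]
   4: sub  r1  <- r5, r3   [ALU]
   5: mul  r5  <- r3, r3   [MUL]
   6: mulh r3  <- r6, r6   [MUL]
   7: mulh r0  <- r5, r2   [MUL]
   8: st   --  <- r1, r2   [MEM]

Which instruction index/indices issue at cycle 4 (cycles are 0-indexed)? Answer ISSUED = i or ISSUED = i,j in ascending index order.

[0] i0  sub.ALU  -- RAW r5
[1] i1&i2  and.ALU/ld.MEM  -- dual
[2] i3  add.ALU  -- WAW r1
[3] i4&i5  sub.ALU/mul.MUL  -- dual
[4] i6  mulh.MUL  -- no-port MUL/MUL
[5] i7&i8  mulh.MUL/st.MEM  -- dual

ISSUED = 6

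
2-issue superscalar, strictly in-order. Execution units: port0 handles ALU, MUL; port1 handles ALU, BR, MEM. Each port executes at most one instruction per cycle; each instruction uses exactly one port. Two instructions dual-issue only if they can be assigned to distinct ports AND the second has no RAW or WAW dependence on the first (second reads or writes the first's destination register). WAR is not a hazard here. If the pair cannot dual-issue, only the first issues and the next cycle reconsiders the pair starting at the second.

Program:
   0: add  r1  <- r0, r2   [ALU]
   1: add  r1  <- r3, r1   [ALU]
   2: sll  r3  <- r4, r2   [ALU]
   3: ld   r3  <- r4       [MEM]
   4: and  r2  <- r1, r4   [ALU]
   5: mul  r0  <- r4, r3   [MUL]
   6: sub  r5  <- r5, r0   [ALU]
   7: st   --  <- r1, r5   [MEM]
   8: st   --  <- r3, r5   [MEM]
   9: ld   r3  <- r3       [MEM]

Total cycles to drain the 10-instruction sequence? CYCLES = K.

t=0 i0:add.ALU ; RAW+WAW r1
t=1 i1&i2:add.ALU/sll.ALU ; dual
t=2 i3&i4:ld.MEM/and.ALU ; dual
t=3 i5:mul.MUL ; RAW r0
t=4 i6:sub.ALU ; RAW r5
t=5 i7:st.MEM ; no-port MEM/MEM
t=6 i8:st.MEM ; no-port MEM/MEM
t=7 i9:ld.MEM ; tail

CYCLES = 8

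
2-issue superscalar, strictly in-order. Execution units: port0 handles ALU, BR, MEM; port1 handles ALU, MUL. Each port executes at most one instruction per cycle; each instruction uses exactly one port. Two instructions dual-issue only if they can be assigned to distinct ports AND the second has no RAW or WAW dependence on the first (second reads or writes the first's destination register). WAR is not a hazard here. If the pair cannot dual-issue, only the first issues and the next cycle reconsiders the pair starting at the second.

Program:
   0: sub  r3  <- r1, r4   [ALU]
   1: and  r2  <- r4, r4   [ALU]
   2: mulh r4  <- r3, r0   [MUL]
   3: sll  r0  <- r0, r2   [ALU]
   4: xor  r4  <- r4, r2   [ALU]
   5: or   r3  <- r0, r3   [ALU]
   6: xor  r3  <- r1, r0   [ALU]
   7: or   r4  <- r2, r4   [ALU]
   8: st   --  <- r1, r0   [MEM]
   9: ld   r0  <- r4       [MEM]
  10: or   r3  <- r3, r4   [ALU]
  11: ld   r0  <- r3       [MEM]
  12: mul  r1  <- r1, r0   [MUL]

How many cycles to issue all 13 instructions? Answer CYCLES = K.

CYCLES = 8

[0] i0&i1  sub;and  -- pair
[1] i2&i3  mulh;sll  -- pair
[2] i4&i5  xor;or  -- pair
[3] i6&i7  xor;or  -- pair
[4] i8  st  -- no-port MEM/MEM
[5] i9&i10  ld;or  -- pair
[6] i11  ld  -- RAW r0
[7] i12  mul  -- tail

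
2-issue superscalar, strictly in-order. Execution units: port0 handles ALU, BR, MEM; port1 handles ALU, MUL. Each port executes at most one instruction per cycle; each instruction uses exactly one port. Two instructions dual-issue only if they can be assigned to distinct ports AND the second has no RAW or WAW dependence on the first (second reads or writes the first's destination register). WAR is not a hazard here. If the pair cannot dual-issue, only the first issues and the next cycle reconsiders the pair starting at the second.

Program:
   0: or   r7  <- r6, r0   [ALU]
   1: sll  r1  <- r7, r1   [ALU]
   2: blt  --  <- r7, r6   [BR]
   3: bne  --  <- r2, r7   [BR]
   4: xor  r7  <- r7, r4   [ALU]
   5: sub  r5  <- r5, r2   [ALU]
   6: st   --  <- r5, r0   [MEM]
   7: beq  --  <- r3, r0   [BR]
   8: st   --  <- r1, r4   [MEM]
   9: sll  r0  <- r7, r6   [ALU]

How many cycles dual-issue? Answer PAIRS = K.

PAIRS = 3

t=0 i0:or ; RAW r7
t=1 i1+i2:sll/blt ; dual
t=2 i3+i4:bne/xor ; dual
t=3 i5:sub ; RAW r5
t=4 i6:st ; no-port MEM/BR
t=5 i7:beq ; no-port BR/MEM
t=6 i8+i9:st/sll ; dual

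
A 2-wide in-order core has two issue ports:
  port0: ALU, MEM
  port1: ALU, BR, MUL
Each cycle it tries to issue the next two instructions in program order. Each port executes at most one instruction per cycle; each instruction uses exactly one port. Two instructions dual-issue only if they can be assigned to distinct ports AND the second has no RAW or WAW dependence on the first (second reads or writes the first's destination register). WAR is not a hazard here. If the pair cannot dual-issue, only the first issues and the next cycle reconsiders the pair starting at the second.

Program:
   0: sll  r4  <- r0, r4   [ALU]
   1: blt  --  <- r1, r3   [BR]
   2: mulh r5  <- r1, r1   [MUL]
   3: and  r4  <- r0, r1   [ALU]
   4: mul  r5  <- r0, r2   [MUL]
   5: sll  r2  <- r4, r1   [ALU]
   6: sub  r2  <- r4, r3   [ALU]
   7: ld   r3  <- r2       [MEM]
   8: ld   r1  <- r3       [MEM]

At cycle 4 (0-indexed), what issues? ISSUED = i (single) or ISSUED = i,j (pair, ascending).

ISSUED = 7

t=0 i0&i1:sll.ALU blt.BR ; pair
t=1 i2&i3:mulh.MUL and.ALU ; pair
t=2 i4&i5:mul.MUL sll.ALU ; pair
t=3 i6:sub.ALU ; RAW r2
t=4 i7:ld.MEM ; no-port MEM/MEM
t=5 i8:ld.MEM ; tail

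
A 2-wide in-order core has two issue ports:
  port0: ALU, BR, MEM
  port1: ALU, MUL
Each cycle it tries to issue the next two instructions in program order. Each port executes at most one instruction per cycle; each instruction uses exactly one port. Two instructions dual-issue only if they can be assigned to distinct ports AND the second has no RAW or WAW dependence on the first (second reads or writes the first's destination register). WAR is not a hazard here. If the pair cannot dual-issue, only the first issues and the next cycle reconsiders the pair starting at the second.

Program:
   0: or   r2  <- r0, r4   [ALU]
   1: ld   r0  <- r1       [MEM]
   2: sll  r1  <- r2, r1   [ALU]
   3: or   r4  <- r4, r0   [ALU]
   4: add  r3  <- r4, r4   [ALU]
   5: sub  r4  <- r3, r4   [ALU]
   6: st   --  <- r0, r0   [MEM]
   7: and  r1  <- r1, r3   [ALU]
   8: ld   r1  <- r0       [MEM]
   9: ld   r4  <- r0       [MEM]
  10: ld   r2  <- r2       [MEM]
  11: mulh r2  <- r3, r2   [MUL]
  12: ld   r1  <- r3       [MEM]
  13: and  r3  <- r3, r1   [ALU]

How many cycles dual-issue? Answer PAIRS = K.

t=0 i0&i1:or.ALU;ld.MEM ; 2-wide
t=1 i2&i3:sll.ALU;or.ALU ; 2-wide
t=2 i4:add.ALU ; RAW r3
t=3 i5&i6:sub.ALU;st.MEM ; 2-wide
t=4 i7:and.ALU ; WAW r1
t=5 i8:ld.MEM ; no-port MEM/MEM
t=6 i9:ld.MEM ; no-port MEM/MEM
t=7 i10:ld.MEM ; RAW+WAW r2
t=8 i11&i12:mulh.MUL;ld.MEM ; 2-wide
t=9 i13:and.ALU ; tail

PAIRS = 4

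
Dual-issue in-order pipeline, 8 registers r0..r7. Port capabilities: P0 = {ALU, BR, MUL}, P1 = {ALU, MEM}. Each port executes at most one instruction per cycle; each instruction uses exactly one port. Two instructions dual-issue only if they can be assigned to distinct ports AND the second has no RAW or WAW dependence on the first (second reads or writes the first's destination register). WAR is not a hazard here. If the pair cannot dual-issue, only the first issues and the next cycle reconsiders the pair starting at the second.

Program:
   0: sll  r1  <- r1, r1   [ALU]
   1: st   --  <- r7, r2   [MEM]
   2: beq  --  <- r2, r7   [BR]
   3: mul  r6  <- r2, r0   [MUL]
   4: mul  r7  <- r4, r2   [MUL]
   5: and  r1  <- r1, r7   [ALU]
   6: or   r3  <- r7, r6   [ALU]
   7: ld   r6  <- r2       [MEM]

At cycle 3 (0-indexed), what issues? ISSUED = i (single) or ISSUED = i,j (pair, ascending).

ISSUED = 4

t=0 i0&i1:sll+st ; pair
t=1 i2:beq ; no-port BR/MUL
t=2 i3:mul ; no-port MUL/MUL
t=3 i4:mul ; RAW r7
t=4 i5&i6:and+or ; pair
t=5 i7:ld ; tail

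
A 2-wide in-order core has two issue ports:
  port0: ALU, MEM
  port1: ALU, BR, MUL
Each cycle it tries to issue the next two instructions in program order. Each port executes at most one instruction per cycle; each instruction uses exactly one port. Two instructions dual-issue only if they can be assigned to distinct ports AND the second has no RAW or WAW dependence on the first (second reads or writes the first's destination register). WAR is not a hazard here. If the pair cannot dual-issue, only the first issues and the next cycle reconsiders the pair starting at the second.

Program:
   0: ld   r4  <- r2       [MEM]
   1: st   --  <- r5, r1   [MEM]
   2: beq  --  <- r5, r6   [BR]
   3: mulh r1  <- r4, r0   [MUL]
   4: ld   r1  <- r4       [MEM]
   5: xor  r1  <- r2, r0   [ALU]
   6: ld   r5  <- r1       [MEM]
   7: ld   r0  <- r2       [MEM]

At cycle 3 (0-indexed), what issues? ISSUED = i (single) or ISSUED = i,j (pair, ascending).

ISSUED = 4

t=0 i0:ld.MEM ; no-port MEM/MEM
t=1 i1/i2:st.MEM beq.BR ; pair
t=2 i3:mulh.MUL ; WAW r1
t=3 i4:ld.MEM ; WAW r1
t=4 i5:xor.ALU ; RAW r1
t=5 i6:ld.MEM ; no-port MEM/MEM
t=6 i7:ld.MEM ; tail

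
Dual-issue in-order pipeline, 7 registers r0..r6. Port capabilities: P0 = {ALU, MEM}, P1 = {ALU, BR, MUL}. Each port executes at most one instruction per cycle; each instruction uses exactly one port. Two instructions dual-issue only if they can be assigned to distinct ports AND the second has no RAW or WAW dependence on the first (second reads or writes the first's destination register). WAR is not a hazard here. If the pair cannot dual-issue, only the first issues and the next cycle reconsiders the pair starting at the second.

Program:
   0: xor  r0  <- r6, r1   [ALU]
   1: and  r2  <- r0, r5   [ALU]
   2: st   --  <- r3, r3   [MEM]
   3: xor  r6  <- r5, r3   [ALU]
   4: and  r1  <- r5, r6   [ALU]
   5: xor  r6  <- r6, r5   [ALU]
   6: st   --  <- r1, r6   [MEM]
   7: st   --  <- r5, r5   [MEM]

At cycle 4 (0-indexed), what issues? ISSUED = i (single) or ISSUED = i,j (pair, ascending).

t=0 i0:xor ; RAW r0
t=1 i1/i2:and st ; pair
t=2 i3:xor ; RAW r6
t=3 i4/i5:and xor ; pair
t=4 i6:st ; no-port MEM/MEM
t=5 i7:st ; tail

ISSUED = 6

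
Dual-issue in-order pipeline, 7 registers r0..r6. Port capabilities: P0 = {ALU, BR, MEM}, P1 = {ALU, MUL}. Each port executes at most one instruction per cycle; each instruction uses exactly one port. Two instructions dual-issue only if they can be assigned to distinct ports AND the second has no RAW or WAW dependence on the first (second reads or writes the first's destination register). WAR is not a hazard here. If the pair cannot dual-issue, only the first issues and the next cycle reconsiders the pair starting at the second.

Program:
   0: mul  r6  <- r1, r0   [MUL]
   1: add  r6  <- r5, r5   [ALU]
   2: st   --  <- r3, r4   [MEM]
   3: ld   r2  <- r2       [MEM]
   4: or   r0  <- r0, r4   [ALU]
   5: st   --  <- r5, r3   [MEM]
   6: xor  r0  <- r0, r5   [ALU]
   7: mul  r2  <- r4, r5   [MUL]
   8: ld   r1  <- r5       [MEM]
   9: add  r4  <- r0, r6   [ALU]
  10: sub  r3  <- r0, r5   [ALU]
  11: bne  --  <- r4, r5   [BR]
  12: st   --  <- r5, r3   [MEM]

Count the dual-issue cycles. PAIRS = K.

PAIRS = 5

  cy0 -> i0 (mul.MUL) WAW r6
  cy1 -> i1&i2 (add.ALU st.MEM) dual
  cy2 -> i3&i4 (ld.MEM or.ALU) dual
  cy3 -> i5&i6 (st.MEM xor.ALU) dual
  cy4 -> i7&i8 (mul.MUL ld.MEM) dual
  cy5 -> i9&i10 (add.ALU sub.ALU) dual
  cy6 -> i11 (bne.BR) no-port BR/MEM
  cy7 -> i12 (st.MEM) tail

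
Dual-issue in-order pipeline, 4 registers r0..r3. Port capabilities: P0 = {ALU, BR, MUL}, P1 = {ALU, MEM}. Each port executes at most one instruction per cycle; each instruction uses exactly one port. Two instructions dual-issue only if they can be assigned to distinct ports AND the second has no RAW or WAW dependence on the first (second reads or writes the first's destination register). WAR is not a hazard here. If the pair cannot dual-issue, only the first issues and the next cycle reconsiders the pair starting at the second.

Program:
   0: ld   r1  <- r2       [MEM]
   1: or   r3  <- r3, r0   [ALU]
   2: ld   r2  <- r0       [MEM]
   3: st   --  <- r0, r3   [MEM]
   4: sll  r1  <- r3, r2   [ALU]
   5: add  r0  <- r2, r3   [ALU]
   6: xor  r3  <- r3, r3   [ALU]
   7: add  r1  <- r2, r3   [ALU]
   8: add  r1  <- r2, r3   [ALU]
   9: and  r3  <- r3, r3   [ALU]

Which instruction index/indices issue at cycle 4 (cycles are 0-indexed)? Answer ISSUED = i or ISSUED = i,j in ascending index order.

ISSUED = 7

c0: i0&i1 ld/or  pair
c1: i2 ld  no-port MEM/MEM
c2: i3&i4 st/sll  pair
c3: i5&i6 add/xor  pair
c4: i7 add  WAW r1
c5: i8&i9 add/and  pair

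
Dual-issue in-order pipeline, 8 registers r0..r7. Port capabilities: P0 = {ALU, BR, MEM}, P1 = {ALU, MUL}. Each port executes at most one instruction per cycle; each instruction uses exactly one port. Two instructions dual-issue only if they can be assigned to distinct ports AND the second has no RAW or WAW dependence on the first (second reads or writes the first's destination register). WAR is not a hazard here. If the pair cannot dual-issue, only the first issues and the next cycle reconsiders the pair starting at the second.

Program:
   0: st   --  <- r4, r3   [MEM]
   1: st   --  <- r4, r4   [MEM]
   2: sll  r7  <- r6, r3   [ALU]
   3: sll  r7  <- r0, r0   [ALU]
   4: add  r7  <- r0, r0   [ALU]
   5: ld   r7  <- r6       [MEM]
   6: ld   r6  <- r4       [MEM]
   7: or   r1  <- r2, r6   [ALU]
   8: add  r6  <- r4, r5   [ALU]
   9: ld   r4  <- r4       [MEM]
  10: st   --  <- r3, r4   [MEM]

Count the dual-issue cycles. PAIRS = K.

PAIRS = 2

  cy0 -> i0 (st.MEM) no-port MEM/MEM
  cy1 -> i1,i2 (st.MEM+sll.ALU) 2-wide
  cy2 -> i3 (sll.ALU) WAW r7
  cy3 -> i4 (add.ALU) WAW r7
  cy4 -> i5 (ld.MEM) no-port MEM/MEM
  cy5 -> i6 (ld.MEM) RAW r6
  cy6 -> i7,i8 (or.ALU+add.ALU) 2-wide
  cy7 -> i9 (ld.MEM) no-port MEM/MEM
  cy8 -> i10 (st.MEM) tail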